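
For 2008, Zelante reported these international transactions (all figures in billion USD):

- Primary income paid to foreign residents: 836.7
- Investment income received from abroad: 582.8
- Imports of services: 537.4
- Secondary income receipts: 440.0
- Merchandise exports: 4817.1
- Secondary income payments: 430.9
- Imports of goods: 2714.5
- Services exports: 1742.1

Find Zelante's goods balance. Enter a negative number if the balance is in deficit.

Goods balance = 4817.1 - 2714.5 = 2102.6

2102.6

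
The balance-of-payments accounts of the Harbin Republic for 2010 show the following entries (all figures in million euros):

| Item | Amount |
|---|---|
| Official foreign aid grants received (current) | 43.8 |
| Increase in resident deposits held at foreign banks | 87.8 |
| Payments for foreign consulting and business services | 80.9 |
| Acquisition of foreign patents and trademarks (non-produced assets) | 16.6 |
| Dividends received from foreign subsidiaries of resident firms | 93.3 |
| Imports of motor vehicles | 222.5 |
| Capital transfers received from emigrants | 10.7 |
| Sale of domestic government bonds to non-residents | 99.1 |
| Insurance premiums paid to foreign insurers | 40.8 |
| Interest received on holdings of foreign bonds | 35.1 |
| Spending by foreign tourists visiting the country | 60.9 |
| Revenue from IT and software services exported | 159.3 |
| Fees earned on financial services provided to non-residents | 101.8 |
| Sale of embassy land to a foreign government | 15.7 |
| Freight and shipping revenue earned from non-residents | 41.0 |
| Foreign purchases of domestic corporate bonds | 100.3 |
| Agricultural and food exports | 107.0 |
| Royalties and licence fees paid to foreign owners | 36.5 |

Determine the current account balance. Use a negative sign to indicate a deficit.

261.5

Goods: -222.5 + 107.0 = -115.5
Services: -40.8 + 159.3 + 60.9 - 80.9 + 41.0 - 36.5 + 101.8 = 204.8
Primary income: 35.1 + 93.3 = 128.4
Secondary income: 43.8
Current account = (-115.5) + 204.8 + 128.4 + 43.8 = 261.5
(Excluded from the current account — financial account: increase in resident deposits held at foreign banks 87.8, sale of domestic government bonds to non-residents 99.1, foreign purchases of domestic corporate bonds 100.3; capital account: acquisition of foreign patents and trademarks (non-produced assets) 16.6, capital transfers received from emigrants 10.7, sale of embassy land to a foreign government 15.7.)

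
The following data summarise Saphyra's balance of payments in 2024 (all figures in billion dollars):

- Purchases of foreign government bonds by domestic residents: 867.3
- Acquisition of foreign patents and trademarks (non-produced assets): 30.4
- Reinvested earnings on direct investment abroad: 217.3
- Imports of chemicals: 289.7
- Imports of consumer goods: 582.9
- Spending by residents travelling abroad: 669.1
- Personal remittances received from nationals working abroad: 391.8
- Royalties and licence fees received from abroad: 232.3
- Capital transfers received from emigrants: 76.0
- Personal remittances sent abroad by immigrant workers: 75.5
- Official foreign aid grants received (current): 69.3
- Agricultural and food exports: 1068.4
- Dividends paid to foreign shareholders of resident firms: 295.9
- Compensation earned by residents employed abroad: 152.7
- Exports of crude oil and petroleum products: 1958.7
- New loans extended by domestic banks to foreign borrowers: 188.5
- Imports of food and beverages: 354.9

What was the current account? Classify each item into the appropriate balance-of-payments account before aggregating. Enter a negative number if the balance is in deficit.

Goods: 1068.4 - 582.9 - 354.9 - 289.7 + 1958.7 = 1799.6
Services: 232.3 - 669.1 = -436.8
Primary income: 217.3 + 152.7 - 295.9 = 74.1
Secondary income: 391.8 + 69.3 - 75.5 = 385.6
Current account = 1799.6 + (-436.8) + 74.1 + 385.6 = 1822.5
(Excluded from the current account — financial account: purchases of foreign government bonds by domestic residents 867.3, new loans extended by domestic banks to foreign borrowers 188.5; capital account: acquisition of foreign patents and trademarks (non-produced assets) 30.4, capital transfers received from emigrants 76.0.)

1822.5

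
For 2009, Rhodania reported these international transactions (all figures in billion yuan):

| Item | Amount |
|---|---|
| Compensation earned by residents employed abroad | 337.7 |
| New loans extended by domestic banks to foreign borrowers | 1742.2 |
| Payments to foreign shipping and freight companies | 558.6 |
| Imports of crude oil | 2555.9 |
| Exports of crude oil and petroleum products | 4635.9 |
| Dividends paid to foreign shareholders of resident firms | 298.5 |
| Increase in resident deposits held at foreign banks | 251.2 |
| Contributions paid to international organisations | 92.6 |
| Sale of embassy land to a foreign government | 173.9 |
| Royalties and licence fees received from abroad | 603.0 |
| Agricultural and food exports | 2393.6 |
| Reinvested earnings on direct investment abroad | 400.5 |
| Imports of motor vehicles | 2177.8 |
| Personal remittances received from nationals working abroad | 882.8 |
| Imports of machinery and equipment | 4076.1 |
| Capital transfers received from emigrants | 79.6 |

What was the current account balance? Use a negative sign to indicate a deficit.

Goods: 2393.6 + 4635.9 - 4076.1 - 2177.8 - 2555.9 = -1780.3
Services: -558.6 + 603.0 = 44.4
Primary income: 400.5 - 298.5 + 337.7 = 439.7
Secondary income: 882.8 - 92.6 = 790.2
Current account = (-1780.3) + 44.4 + 439.7 + 790.2 = -506.0
(Excluded from the current account — financial account: new loans extended by domestic banks to foreign borrowers 1742.2, increase in resident deposits held at foreign banks 251.2; capital account: sale of embassy land to a foreign government 173.9, capital transfers received from emigrants 79.6.)

-506.0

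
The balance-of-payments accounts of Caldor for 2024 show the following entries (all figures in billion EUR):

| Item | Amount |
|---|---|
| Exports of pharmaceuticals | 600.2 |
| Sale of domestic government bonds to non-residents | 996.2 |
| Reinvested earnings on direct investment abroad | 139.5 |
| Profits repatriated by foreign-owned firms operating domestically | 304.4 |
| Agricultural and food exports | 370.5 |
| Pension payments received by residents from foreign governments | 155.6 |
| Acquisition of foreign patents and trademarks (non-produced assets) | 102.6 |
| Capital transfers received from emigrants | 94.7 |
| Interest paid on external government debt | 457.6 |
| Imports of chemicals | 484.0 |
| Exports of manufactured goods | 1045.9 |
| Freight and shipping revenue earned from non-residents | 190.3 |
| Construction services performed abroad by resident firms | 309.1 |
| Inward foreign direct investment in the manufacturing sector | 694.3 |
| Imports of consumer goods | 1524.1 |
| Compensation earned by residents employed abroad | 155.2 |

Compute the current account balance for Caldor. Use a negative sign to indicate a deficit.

196.2

Goods: -1524.1 - 484.0 + 1045.9 + 600.2 + 370.5 = 8.5
Services: 309.1 + 190.3 = 499.4
Primary income: 155.2 - 457.6 - 304.4 + 139.5 = -467.3
Secondary income: 155.6
Current account = 8.5 + 499.4 + (-467.3) + 155.6 = 196.2
(Excluded from the current account — financial account: sale of domestic government bonds to non-residents 996.2, inward foreign direct investment in the manufacturing sector 694.3; capital account: acquisition of foreign patents and trademarks (non-produced assets) 102.6, capital transfers received from emigrants 94.7.)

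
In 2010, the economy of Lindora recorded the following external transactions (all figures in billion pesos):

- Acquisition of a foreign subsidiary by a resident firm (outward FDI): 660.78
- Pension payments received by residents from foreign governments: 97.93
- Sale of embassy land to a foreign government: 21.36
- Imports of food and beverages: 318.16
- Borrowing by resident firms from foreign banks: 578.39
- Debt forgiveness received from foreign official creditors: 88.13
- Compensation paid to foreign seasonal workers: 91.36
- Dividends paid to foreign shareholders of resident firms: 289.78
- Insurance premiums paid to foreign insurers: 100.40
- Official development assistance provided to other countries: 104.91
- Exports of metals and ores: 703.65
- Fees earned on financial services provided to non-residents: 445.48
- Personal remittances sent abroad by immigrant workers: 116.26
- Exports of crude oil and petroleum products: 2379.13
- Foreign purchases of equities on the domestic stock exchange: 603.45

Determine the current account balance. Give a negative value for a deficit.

2605.32

Goods: 2379.13 + 703.65 - 318.16 = 2764.62
Services: 445.48 - 100.40 = 345.08
Primary income: -91.36 - 289.78 = -381.14
Secondary income: -116.26 - 104.91 + 97.93 = -123.24
Current account = 2764.62 + 345.08 + (-381.14) + (-123.24) = 2605.32
(Excluded from the current account — financial account: acquisition of a foreign subsidiary by a resident firm (outward FDI) 660.78, borrowing by resident firms from foreign banks 578.39, foreign purchases of equities on the domestic stock exchange 603.45; capital account: sale of embassy land to a foreign government 21.36, debt forgiveness received from foreign official creditors 88.13.)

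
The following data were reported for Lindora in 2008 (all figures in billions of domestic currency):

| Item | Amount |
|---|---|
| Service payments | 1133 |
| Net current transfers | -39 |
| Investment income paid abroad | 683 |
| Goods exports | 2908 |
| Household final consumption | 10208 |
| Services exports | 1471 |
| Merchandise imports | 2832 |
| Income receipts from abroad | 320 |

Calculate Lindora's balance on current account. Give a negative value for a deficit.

Goods balance = 2908 - 2832 = 76
Services balance = 1471 - 1133 = 338
Trade balance (goods + services) = 76 + 338 = 414
Net primary income = 320 - 683 = -363
Net secondary income = -39
Current account = 414 + (-363) + (-39) = 12

12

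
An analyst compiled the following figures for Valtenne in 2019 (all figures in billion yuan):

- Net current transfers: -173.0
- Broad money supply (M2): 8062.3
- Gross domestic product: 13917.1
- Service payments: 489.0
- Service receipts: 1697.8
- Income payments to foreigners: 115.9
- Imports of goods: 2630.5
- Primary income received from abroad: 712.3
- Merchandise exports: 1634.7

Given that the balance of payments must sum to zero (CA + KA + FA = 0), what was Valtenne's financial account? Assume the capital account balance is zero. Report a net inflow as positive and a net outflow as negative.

Goods balance = 1634.7 - 2630.5 = -995.8
Services balance = 1697.8 - 489.0 = 1208.8
Trade balance (goods + services) = -995.8 + 1208.8 = 213.0
Net primary income = 712.3 - 115.9 = 596.4
Net secondary income = -173.0
Current account = 213.0 + 596.4 + (-173.0) = 636.4
Financial account = -(636.4) = -636.4

-636.4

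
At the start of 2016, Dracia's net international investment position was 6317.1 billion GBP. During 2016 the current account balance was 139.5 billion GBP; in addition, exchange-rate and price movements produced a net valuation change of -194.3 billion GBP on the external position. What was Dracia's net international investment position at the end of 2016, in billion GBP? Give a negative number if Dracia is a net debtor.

6262.3

Change in NIIP = current account + net valuation change = 139.5 + (-194.3) = -54.8
End-of-year NIIP = 6317.1 + (-54.8) = 6262.3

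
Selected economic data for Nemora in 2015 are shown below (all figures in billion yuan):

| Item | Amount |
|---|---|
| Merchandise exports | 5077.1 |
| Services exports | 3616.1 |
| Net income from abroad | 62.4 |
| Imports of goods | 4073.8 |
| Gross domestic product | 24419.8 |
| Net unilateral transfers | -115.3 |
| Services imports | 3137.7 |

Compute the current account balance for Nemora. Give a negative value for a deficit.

Goods balance = 5077.1 - 4073.8 = 1003.3
Services balance = 3616.1 - 3137.7 = 478.4
Trade balance (goods + services) = 1003.3 + 478.4 = 1481.7
Net primary income = 62.4
Net secondary income = -115.3
Current account = 1481.7 + 62.4 + (-115.3) = 1428.8

1428.8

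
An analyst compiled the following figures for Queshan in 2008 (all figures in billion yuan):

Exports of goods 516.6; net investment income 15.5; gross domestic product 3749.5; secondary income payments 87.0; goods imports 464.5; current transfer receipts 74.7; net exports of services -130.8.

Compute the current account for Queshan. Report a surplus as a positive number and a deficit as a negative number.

-75.5

Goods balance = 516.6 - 464.5 = 52.1
Services balance = -130.8
Trade balance (goods + services) = 52.1 + (-130.8) = -78.7
Net primary income = 15.5
Net secondary income = 74.7 - 87.0 = -12.3
Current account = -78.7 + 15.5 + (-12.3) = -75.5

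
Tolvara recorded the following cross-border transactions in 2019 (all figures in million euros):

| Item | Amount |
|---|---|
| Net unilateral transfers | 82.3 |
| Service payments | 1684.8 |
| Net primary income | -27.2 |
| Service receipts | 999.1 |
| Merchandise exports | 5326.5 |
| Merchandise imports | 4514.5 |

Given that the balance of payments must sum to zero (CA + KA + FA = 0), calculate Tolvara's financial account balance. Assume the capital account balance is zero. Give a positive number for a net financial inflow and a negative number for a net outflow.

Goods balance = 5326.5 - 4514.5 = 812.0
Services balance = 999.1 - 1684.8 = -685.7
Trade balance (goods + services) = 812.0 + (-685.7) = 126.3
Net primary income = -27.2
Net secondary income = 82.3
Current account = 126.3 + (-27.2) + 82.3 = 181.4
Financial account = -(181.4) = -181.4

-181.4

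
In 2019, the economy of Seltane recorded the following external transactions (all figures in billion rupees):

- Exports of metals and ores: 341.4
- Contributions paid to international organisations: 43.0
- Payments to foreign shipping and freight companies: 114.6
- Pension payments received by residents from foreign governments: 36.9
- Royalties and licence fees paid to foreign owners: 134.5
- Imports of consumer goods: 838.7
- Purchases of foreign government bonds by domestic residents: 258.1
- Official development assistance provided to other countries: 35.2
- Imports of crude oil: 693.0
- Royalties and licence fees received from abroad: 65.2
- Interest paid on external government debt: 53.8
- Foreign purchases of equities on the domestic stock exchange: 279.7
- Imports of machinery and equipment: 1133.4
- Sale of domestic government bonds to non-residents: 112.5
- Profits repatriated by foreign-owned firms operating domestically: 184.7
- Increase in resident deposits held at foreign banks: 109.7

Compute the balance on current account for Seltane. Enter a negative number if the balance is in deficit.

Goods: -693.0 + 341.4 - 838.7 - 1133.4 = -2323.7
Services: -134.5 - 114.6 + 65.2 = -183.9
Primary income: -53.8 - 184.7 = -238.5
Secondary income: -35.2 + 36.9 - 43.0 = -41.3
Current account = (-2323.7) + (-183.9) + (-238.5) + (-41.3) = -2787.4
(Excluded from the current account — financial account: purchases of foreign government bonds by domestic residents 258.1, foreign purchases of equities on the domestic stock exchange 279.7, sale of domestic government bonds to non-residents 112.5, increase in resident deposits held at foreign banks 109.7.)

-2787.4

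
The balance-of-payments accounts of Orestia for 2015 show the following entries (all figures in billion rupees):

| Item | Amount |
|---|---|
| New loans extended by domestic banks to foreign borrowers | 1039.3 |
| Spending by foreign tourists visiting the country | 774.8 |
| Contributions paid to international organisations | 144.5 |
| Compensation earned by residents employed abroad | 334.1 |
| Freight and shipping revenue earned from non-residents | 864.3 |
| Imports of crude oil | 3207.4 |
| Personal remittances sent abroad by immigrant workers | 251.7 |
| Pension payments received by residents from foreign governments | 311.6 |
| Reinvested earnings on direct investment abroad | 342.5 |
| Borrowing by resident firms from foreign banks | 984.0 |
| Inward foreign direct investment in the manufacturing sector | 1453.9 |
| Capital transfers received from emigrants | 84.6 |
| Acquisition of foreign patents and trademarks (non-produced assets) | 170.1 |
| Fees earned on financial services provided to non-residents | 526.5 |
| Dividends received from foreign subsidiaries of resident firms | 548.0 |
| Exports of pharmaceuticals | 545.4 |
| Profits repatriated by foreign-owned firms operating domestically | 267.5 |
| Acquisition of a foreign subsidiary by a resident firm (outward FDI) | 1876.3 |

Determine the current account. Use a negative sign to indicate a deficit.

376.1

Goods: -3207.4 + 545.4 = -2662.0
Services: 526.5 + 864.3 + 774.8 = 2165.6
Primary income: 334.1 + 548.0 + 342.5 - 267.5 = 957.1
Secondary income: -144.5 - 251.7 + 311.6 = -84.6
Current account = (-2662.0) + 2165.6 + 957.1 + (-84.6) = 376.1
(Excluded from the current account — financial account: new loans extended by domestic banks to foreign borrowers 1039.3, borrowing by resident firms from foreign banks 984.0, inward foreign direct investment in the manufacturing sector 1453.9, acquisition of a foreign subsidiary by a resident firm (outward FDI) 1876.3; capital account: capital transfers received from emigrants 84.6, acquisition of foreign patents and trademarks (non-produced assets) 170.1.)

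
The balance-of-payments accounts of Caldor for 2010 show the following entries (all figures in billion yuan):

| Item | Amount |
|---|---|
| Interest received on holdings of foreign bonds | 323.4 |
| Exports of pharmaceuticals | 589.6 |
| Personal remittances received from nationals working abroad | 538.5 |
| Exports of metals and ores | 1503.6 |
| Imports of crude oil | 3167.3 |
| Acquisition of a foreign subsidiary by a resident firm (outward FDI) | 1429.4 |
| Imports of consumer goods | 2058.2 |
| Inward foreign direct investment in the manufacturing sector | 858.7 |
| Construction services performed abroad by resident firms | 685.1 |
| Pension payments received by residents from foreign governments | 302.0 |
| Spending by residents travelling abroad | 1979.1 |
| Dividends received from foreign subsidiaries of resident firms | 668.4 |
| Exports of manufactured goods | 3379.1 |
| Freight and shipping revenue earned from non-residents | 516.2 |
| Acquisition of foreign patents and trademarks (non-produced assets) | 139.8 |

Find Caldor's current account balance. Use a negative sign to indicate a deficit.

1301.3

Goods: -2058.2 + 589.6 + 1503.6 + 3379.1 - 3167.3 = 246.8
Services: 685.1 + 516.2 - 1979.1 = -777.8
Primary income: 323.4 + 668.4 = 991.8
Secondary income: 302.0 + 538.5 = 840.5
Current account = 246.8 + (-777.8) + 991.8 + 840.5 = 1301.3
(Excluded from the current account — financial account: acquisition of a foreign subsidiary by a resident firm (outward FDI) 1429.4, inward foreign direct investment in the manufacturing sector 858.7; capital account: acquisition of foreign patents and trademarks (non-produced assets) 139.8.)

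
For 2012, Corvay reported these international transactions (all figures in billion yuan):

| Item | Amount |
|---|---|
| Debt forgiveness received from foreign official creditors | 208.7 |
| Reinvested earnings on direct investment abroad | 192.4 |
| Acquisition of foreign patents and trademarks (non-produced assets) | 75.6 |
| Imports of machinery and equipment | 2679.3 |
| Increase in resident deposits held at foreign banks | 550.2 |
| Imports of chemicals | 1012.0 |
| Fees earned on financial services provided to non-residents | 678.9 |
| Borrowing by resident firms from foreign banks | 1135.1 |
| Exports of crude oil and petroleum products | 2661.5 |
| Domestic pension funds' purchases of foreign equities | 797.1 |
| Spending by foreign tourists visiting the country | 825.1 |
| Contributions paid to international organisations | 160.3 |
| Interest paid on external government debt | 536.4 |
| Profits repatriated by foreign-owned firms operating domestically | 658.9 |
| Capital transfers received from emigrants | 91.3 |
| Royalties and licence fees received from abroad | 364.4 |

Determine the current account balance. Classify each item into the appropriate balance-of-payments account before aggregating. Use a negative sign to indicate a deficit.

Goods: -2679.3 + 2661.5 - 1012.0 = -1029.8
Services: 364.4 + 678.9 + 825.1 = 1868.4
Primary income: -658.9 + 192.4 - 536.4 = -1002.9
Secondary income: -160.3
Current account = (-1029.8) + 1868.4 + (-1002.9) + (-160.3) = -324.6
(Excluded from the current account — capital account: debt forgiveness received from foreign official creditors 208.7, acquisition of foreign patents and trademarks (non-produced assets) 75.6, capital transfers received from emigrants 91.3; financial account: increase in resident deposits held at foreign banks 550.2, borrowing by resident firms from foreign banks 1135.1, domestic pension funds' purchases of foreign equities 797.1.)

-324.6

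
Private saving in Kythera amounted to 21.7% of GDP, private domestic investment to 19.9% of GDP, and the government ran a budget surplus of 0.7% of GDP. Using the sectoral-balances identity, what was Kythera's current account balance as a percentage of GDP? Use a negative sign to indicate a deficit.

2.5

By the sectoral-balances identity, CA = (S_private - I) + (T - G).
Private balance = 21.7 - 19.9 = 1.8
Government balance (T - G) = 0.7
CA = 1.8 + 0.7 = 2.5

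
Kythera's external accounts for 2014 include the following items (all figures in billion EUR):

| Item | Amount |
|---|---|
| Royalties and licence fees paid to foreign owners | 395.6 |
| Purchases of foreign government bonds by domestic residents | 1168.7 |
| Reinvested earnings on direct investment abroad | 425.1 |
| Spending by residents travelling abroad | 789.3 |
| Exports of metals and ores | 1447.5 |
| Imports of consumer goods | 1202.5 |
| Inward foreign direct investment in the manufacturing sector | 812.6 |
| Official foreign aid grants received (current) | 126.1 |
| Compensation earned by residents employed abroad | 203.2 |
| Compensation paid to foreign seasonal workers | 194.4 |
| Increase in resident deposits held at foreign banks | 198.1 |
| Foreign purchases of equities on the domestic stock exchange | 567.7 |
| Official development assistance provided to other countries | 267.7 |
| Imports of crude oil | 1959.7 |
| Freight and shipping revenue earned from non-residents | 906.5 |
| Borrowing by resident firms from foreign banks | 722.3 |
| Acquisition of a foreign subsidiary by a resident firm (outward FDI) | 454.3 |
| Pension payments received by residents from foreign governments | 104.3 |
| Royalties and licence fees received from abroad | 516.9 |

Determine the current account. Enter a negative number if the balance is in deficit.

Goods: 1447.5 - 1202.5 - 1959.7 = -1714.7
Services: -789.3 + 516.9 - 395.6 + 906.5 = 238.5
Primary income: 425.1 - 194.4 + 203.2 = 433.9
Secondary income: 104.3 + 126.1 - 267.7 = -37.3
Current account = (-1714.7) + 238.5 + 433.9 + (-37.3) = -1079.6
(Excluded from the current account — financial account: purchases of foreign government bonds by domestic residents 1168.7, inward foreign direct investment in the manufacturing sector 812.6, increase in resident deposits held at foreign banks 198.1, foreign purchases of equities on the domestic stock exchange 567.7, borrowing by resident firms from foreign banks 722.3, acquisition of a foreign subsidiary by a resident firm (outward FDI) 454.3.)

-1079.6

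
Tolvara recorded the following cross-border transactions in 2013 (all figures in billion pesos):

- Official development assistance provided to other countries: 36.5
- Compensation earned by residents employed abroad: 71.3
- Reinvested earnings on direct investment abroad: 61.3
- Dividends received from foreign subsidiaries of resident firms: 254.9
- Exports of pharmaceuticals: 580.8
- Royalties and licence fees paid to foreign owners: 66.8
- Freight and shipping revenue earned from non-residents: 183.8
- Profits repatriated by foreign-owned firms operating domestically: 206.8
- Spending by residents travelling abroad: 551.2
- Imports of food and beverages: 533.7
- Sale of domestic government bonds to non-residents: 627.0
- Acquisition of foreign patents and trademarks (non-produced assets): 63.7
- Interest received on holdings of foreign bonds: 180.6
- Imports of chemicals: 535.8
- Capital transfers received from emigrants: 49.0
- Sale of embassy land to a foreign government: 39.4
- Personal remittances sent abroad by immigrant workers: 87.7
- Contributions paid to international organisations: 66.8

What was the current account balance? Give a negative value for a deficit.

-752.6

Goods: 580.8 - 533.7 - 535.8 = -488.7
Services: 183.8 - 551.2 - 66.8 = -434.2
Primary income: 71.3 + 254.9 + 61.3 - 206.8 + 180.6 = 361.3
Secondary income: -36.5 - 66.8 - 87.7 = -191.0
Current account = (-488.7) + (-434.2) + 361.3 + (-191.0) = -752.6
(Excluded from the current account — financial account: sale of domestic government bonds to non-residents 627.0; capital account: acquisition of foreign patents and trademarks (non-produced assets) 63.7, capital transfers received from emigrants 49.0, sale of embassy land to a foreign government 39.4.)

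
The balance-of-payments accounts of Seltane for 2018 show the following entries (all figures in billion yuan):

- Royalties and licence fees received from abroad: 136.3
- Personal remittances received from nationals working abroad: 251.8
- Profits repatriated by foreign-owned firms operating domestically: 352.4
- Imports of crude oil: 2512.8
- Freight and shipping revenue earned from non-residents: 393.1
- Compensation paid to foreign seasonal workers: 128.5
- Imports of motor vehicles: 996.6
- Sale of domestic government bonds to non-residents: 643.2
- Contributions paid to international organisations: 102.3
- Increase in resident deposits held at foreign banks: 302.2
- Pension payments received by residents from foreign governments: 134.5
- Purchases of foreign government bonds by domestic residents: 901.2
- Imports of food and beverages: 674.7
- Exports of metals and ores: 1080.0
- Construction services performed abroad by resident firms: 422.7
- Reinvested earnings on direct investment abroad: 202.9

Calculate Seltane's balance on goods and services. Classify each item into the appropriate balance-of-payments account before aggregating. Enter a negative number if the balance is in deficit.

-2152.0

Goods: -996.6 - 2512.8 + 1080.0 - 674.7 = -3104.1
Services: 393.1 + 136.3 + 422.7 = 952.1
Trade balance = -3104.1 + 952.1 = -2152.0
(Excluded from the trade balance — secondary income: personal remittances received from nationals working abroad 251.8, contributions paid to international organisations 102.3, pension payments received by residents from foreign governments 134.5; primary income: profits repatriated by foreign-owned firms operating domestically 352.4, compensation paid to foreign seasonal workers 128.5, reinvested earnings on direct investment abroad 202.9; financial account: sale of domestic government bonds to non-residents 643.2, increase in resident deposits held at foreign banks 302.2, purchases of foreign government bonds by domestic residents 901.2.)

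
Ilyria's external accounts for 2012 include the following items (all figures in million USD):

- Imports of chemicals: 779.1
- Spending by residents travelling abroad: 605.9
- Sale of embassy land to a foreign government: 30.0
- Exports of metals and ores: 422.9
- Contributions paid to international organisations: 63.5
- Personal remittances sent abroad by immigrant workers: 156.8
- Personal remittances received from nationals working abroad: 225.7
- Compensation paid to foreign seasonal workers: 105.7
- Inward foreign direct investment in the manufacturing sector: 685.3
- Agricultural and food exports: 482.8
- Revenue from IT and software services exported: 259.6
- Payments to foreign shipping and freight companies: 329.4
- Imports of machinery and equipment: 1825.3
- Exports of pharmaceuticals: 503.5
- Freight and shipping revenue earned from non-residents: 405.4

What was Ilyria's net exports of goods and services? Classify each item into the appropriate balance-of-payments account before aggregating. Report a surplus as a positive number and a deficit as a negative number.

Goods: 503.5 - 1825.3 + 482.8 - 779.1 + 422.9 = -1195.2
Services: 259.6 - 329.4 + 405.4 - 605.9 = -270.3
Trade balance = -1195.2 + (-270.3) = -1465.5
(Excluded from the trade balance — capital account: sale of embassy land to a foreign government 30.0; secondary income: contributions paid to international organisations 63.5, personal remittances sent abroad by immigrant workers 156.8, personal remittances received from nationals working abroad 225.7; primary income: compensation paid to foreign seasonal workers 105.7; financial account: inward foreign direct investment in the manufacturing sector 685.3.)

-1465.5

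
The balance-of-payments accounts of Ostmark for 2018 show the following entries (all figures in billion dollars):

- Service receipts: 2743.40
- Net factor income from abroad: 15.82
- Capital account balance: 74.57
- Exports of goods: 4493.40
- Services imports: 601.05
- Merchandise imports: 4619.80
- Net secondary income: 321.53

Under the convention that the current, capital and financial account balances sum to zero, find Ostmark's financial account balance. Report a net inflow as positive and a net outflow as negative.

Goods balance = 4493.40 - 4619.80 = -126.40
Services balance = 2743.40 - 601.05 = 2142.35
Trade balance (goods + services) = -126.40 + 2142.35 = 2015.95
Net primary income = 15.82
Net secondary income = 321.53
Current account = 2015.95 + 15.82 + 321.53 = 2353.30
Financial account = -(2353.30 + 74.57) = -2427.87

-2427.87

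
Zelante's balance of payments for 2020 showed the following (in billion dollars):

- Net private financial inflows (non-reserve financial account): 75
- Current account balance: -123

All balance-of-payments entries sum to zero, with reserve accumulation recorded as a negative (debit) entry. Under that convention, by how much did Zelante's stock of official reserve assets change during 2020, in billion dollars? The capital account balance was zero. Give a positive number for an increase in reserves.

-48

Official reserve transactions balance = -((-123) + 75) = 48
An accumulation of reserves is recorded as a debit (negative entry), so the change in the stock of reserves is the negative of that balance.
Change in official reserves = -(48) = -48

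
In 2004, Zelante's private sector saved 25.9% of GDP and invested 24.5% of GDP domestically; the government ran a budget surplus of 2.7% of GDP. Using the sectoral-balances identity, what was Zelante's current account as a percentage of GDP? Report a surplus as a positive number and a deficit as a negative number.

By the sectoral-balances identity, CA = (S_private - I) + (T - G).
Private balance = 25.9 - 24.5 = 1.4
Government balance (T - G) = 2.7
CA = 1.4 + 2.7 = 4.1

4.1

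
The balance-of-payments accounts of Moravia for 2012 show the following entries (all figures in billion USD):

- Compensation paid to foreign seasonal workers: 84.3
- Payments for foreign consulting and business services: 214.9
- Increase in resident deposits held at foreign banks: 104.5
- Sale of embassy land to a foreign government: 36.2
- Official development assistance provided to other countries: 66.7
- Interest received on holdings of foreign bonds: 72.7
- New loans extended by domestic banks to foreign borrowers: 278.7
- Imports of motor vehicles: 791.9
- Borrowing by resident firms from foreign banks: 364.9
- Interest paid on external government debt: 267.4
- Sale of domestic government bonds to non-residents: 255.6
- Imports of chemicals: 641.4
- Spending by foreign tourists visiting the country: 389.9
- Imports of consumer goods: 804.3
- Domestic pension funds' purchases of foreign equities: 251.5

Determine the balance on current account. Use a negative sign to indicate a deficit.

-2408.3

Goods: -791.9 - 804.3 - 641.4 = -2237.6
Services: -214.9 + 389.9 = 175.0
Primary income: 72.7 - 267.4 - 84.3 = -279.0
Secondary income: -66.7
Current account = (-2237.6) + 175.0 + (-279.0) + (-66.7) = -2408.3
(Excluded from the current account — financial account: increase in resident deposits held at foreign banks 104.5, new loans extended by domestic banks to foreign borrowers 278.7, borrowing by resident firms from foreign banks 364.9, sale of domestic government bonds to non-residents 255.6, domestic pension funds' purchases of foreign equities 251.5; capital account: sale of embassy land to a foreign government 36.2.)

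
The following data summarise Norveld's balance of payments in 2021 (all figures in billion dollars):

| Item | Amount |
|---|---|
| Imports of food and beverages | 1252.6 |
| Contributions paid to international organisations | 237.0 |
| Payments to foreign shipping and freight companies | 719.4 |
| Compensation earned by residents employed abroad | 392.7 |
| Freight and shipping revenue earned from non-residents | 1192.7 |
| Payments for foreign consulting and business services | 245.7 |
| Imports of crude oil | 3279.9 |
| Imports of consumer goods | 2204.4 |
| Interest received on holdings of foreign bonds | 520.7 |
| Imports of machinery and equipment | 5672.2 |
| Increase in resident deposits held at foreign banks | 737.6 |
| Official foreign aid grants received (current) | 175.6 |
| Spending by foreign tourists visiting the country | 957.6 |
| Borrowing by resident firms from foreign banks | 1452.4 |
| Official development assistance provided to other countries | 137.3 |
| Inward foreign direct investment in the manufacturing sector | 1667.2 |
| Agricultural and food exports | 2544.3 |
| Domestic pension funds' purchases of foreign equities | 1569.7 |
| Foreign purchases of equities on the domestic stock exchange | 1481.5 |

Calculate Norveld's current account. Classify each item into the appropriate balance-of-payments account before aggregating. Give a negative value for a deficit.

-7964.9

Goods: -1252.6 + 2544.3 - 3279.9 - 2204.4 - 5672.2 = -9864.8
Services: -245.7 + 957.6 - 719.4 + 1192.7 = 1185.2
Primary income: 520.7 + 392.7 = 913.4
Secondary income: 175.6 - 137.3 - 237.0 = -198.7
Current account = (-9864.8) + 1185.2 + 913.4 + (-198.7) = -7964.9
(Excluded from the current account — financial account: increase in resident deposits held at foreign banks 737.6, borrowing by resident firms from foreign banks 1452.4, inward foreign direct investment in the manufacturing sector 1667.2, domestic pension funds' purchases of foreign equities 1569.7, foreign purchases of equities on the domestic stock exchange 1481.5.)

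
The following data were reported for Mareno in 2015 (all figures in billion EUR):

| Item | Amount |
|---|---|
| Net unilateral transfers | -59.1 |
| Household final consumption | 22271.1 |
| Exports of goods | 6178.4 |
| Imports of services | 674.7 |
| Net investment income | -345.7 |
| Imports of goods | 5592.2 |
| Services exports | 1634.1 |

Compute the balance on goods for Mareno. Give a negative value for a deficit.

586.2

Goods balance = 6178.4 - 5592.2 = 586.2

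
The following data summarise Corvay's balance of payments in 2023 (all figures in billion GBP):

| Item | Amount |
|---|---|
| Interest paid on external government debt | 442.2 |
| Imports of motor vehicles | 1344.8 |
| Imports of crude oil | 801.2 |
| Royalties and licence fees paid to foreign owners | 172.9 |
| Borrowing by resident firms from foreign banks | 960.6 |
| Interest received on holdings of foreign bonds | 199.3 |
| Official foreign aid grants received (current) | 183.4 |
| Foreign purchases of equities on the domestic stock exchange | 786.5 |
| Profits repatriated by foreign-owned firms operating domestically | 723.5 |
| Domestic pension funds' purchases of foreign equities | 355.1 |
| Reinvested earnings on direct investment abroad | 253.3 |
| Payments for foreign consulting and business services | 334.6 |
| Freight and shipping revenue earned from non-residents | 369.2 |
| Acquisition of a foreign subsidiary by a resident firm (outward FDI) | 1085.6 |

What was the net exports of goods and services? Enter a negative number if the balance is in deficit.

Goods: -1344.8 - 801.2 = -2146.0
Services: 369.2 - 334.6 - 172.9 = -138.3
Trade balance = -2146.0 + (-138.3) = -2284.3
(Excluded from the trade balance — primary income: interest paid on external government debt 442.2, interest received on holdings of foreign bonds 199.3, profits repatriated by foreign-owned firms operating domestically 723.5, reinvested earnings on direct investment abroad 253.3; financial account: borrowing by resident firms from foreign banks 960.6, foreign purchases of equities on the domestic stock exchange 786.5, domestic pension funds' purchases of foreign equities 355.1, acquisition of a foreign subsidiary by a resident firm (outward FDI) 1085.6; secondary income: official foreign aid grants received (current) 183.4.)

-2284.3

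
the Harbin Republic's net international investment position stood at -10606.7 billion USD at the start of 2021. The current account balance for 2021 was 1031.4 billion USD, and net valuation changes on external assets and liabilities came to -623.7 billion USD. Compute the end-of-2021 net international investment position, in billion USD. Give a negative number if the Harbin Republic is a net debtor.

-10199.0

Change in NIIP = current account + net valuation change = 1031.4 + (-623.7) = 407.7
End-of-year NIIP = -10606.7 + 407.7 = -10199.0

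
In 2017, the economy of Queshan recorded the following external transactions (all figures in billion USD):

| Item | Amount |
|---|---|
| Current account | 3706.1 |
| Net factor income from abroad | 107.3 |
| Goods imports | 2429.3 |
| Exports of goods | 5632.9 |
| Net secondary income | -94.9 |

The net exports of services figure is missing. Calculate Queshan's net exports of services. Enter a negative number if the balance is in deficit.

490.1

Current account = goods balance + services balance + net primary income + net secondary income
Sum of the known components = 3216.0
Net exports of services = CA - (known components) = 3706.1 - 3216.0 = 490.1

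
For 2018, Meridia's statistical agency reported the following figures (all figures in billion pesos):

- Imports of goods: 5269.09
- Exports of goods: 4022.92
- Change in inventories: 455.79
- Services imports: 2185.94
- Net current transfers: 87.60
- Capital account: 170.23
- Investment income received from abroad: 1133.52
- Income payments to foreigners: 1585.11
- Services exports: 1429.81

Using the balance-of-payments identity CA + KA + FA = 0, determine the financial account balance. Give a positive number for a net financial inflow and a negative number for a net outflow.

2196.06

Goods balance = 4022.92 - 5269.09 = -1246.17
Services balance = 1429.81 - 2185.94 = -756.13
Trade balance (goods + services) = -1246.17 + (-756.13) = -2002.30
Net primary income = 1133.52 - 1585.11 = -451.59
Net secondary income = 87.60
Current account = -2002.30 + (-451.59) + 87.60 = -2366.29
Financial account = -(-2366.29 + 170.23) = 2196.06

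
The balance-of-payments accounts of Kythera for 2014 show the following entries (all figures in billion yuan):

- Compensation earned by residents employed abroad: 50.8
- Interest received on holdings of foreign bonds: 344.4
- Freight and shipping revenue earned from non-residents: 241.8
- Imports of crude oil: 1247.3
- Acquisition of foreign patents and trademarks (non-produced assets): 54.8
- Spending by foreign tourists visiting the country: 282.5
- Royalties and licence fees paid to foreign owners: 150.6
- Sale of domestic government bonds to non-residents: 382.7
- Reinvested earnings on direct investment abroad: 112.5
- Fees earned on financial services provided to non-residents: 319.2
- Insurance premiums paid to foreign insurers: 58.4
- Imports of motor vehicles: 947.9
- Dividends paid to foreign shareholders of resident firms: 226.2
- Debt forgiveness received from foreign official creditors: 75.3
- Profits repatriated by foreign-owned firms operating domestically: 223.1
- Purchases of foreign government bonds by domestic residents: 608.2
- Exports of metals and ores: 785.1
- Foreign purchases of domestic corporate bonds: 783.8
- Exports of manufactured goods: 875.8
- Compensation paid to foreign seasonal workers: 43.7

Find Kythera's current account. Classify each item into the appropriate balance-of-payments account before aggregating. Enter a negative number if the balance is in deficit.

Goods: 875.8 - 947.9 - 1247.3 + 785.1 = -534.3
Services: 241.8 - 150.6 + 319.2 + 282.5 - 58.4 = 634.5
Primary income: -226.2 - 43.7 + 112.5 - 223.1 + 50.8 + 344.4 = 14.7
Current account = (-534.3) + 634.5 + 14.7 = 114.9
(Excluded from the current account — capital account: acquisition of foreign patents and trademarks (non-produced assets) 54.8, debt forgiveness received from foreign official creditors 75.3; financial account: sale of domestic government bonds to non-residents 382.7, purchases of foreign government bonds by domestic residents 608.2, foreign purchases of domestic corporate bonds 783.8.)

114.9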